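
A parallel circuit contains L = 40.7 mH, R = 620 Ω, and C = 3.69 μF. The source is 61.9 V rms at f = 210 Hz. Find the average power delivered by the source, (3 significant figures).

ω = 2πf = 1319 rad/s
X_L = ωL = 53.7 Ω
X_C = 1/(ωC) = 205 Ω
Parallel: admittances add. Y = 1/R + 1/(jωL) + jωC
Y = (0.00161 − j0.0138) S
|Y| = 0.0138 S → |Z| = 1/|Y| = 72.2 Ω, ∠Z = −∠Y = 83.3°
I = V/|Z| = 857 mA
P = VI cos φ = 61.9 × 0.857 × cos(83.3°) = 6.18 W

6.18 W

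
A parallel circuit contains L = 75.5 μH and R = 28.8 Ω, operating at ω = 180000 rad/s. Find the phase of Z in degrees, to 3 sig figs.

X_L = ωL = 13.6 Ω
Parallel: admittances add. Y = 1/R + 1/(jωL)
Y = (0.0347 − j0.0736) S
|Y| = 0.0814 S → |Z| = 1/|Y| = 12.3 Ω, ∠Z = −∠Y = 64.7°

64.7°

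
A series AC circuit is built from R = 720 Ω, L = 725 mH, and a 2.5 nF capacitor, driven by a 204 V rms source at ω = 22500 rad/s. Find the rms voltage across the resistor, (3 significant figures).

X_L = ωL = 16300 Ω
X_C = 1/(ωC) = 17800 Ω
Net reactance X = X_L − X_C = -1470 Ω
Z = 720 − j1470 Ω
|Z| = √(720² + 1470²) = 1630 Ω
I = V/|Z| = 125 mA
V_R = I·|Z_R| = 0.125 × 720 = 90.0 V

90.0 V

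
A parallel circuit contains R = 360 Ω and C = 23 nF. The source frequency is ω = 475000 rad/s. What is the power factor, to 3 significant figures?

X_C = 1/(ωC) = 91.5 Ω
Parallel: admittances add. Y = 1/R + jωC
Y = (0.00278 + j0.0109) S
|Y| = 0.0113 S → |Z| = 1/|Y| = 88.7 Ω, ∠Z = −∠Y = -75.7°
cos φ = cos(-75.7°) = 0.246

0.246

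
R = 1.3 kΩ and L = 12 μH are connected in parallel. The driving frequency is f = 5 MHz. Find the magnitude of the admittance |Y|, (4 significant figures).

2.762 mS

ω = 2πf = 3.142e+07 rad/s
X_L = ωL = 377.0 Ω
Parallel: admittances add. Y = 1/R + 1/(jωL)
Y = (0.0007692 − j0.002653) S
|Y| = 0.002762 S → |Z| = 1/|Y| = 362.1 Ω, ∠Z = −∠Y = 73.83°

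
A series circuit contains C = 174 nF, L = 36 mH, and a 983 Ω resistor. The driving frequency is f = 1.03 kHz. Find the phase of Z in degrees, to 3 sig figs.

-33.7°

ω = 2πf = 6472 rad/s
X_L = ωL = 233 Ω
X_C = 1/(ωC) = 888 Ω
Net reactance X = X_L − X_C = -655 Ω
Z = 983 − j655 Ω
|Z| = √(983² + 655²) = 1180 Ω
∠Z = arctan(-655/983) = -33.7°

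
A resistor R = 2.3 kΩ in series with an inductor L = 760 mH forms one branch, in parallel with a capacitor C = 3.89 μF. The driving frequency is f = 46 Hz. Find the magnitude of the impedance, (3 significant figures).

858 Ω

ω = 2πf = 289.0 rad/s
X_L = ωL = 220 Ω
X_C = 1/(ωC) = 889 Ω
Branch 1 (R+jX_L): Z₁ = 2300 + j220 Ω, |Z₁| = 2310 Ω
Branch 2 (−jX_C): Z₂ = −j889 Ω
Parallel: Z = Z₁Z₂/(Z₁+Z₂), |Z| = 858 Ω, ∠Z = -68.3°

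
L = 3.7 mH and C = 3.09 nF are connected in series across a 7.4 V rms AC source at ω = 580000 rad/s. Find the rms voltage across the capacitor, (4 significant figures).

X_L = ωL = 2146 Ω
X_C = 1/(ωC) = 558.0 Ω
Net reactance X = X_L − X_C = 1588 Ω
Z = j1588 Ω
|Z| = √(0² + 1588²) = 1588 Ω
I = V/|Z| = 4.660 mA
V_C = I·|Z_C| = 0.004660 × 558.0 = 2.600 V

2.600 V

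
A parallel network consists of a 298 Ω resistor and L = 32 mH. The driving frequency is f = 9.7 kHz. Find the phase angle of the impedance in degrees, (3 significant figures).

8.69°

ω = 2πf = 60950 rad/s
X_L = ωL = 1950 Ω
Parallel: admittances add. Y = 1/R + 1/(jωL)
Y = (0.00336 − j0.000513) S
|Y| = 0.00339 S → |Z| = 1/|Y| = 295 Ω, ∠Z = −∠Y = 8.69°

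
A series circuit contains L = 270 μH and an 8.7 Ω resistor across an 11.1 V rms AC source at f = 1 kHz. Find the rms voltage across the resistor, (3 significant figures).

10.9 V

ω = 2πf = 6283 rad/s
X_L = ωL = 1.70 Ω
Z = 8.70 + j1.70 Ω
|Z| = √(8.70² + 1.70²) = 8.86 Ω
I = V/|Z| = 1.25 A
V_R = I·|Z_R| = 1.25 × 8.70 = 10.9 V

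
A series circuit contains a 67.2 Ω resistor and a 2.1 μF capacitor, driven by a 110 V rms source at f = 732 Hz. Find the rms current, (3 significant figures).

891 mA

ω = 2πf = 4599 rad/s
X_C = 1/(ωC) = 104 Ω
Z = 67.2 − j104 Ω
|Z| = √(67.2² + 104²) = 123 Ω
I = V/|Z| = 110/123 = 891 mA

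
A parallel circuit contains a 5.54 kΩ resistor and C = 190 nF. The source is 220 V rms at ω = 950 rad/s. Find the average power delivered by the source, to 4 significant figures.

X_C = 1/(ωC) = 5540 Ω
Parallel: admittances add. Y = 1/R + jωC
Y = (0.0001805 + j0.0001805) S
|Y| = 0.0002553 S → |Z| = 1/|Y| = 3917 Ω, ∠Z = −∠Y = -45.00°
I = V/|Z| = 56.16 mA
P = VI cos φ = 220 × 0.05616 × cos(-45.00°) = 8.736 W

8.736 W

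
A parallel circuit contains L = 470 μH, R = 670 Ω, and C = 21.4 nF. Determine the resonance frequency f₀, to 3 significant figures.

50.2 kHz

ω₀ = 1/√(LC) = 1/√(0.00047 × 2.14e-08) = 315300 rad/s
f₀ = ω₀/(2π) = 50.2 kHz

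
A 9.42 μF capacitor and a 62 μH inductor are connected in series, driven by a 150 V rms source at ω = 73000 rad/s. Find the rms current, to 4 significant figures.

X_L = ωL = 4.526 Ω
X_C = 1/(ωC) = 1.454 Ω
Net reactance X = X_L − X_C = 3.072 Ω
Z = j3.072 Ω
|Z| = √(0² + 3.072²) = 3.072 Ω
I = V/|Z| = 150/3.072 = 48.83 A

48.83 A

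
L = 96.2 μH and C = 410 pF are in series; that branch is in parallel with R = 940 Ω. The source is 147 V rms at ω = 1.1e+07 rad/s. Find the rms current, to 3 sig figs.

X_L = ωL = 1060 Ω
X_C = 1/(ωC) = 222 Ω
Branch 1: Z₁ = R = 940 Ω
Branch 2 (series LC): Z₂ = j(X_L − X_C) = j836 Ω
Parallel: Z = Z₁Z₂/(Z₁+Z₂), |Z| = 625 Ω, ∠Z = 48.3°
I = V/|Z| = 147/625 = 235 mA

235 mA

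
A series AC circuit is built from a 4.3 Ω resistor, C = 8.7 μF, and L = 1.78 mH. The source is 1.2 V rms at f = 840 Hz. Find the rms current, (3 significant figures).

ω = 2πf = 5278 rad/s
X_L = ωL = 9.39 Ω
X_C = 1/(ωC) = 21.8 Ω
Net reactance X = X_L − X_C = -12.4 Ω
Z = 4.30 − j12.4 Ω
|Z| = √(4.30² + 12.4²) = 13.1 Ω
I = V/|Z| = 1.2/13.1 = 91.5 mA

91.5 mA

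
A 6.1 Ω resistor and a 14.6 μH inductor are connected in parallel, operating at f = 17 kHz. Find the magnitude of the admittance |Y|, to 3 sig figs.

ω = 2πf = 106800 rad/s
X_L = ωL = 1.56 Ω
Parallel: admittances add. Y = 1/R + 1/(jωL)
Y = (0.164 − j0.641) S
|Y| = 0.662 S → |Z| = 1/|Y| = 1.51 Ω, ∠Z = −∠Y = 75.7°

662 mS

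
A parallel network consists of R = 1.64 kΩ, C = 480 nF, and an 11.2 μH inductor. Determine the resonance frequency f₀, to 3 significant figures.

ω₀ = 1/√(LC) = 1/√(1.12e-05 × 4.8e-07) = 431300 rad/s
f₀ = ω₀/(2π) = 68.6 kHz

68.6 kHz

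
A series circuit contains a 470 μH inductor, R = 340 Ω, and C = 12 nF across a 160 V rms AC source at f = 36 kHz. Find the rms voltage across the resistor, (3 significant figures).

ω = 2πf = 226200 rad/s
X_L = ωL = 106 Ω
X_C = 1/(ωC) = 368 Ω
Net reactance X = X_L − X_C = -262 Ω
Z = 340 − j262 Ω
|Z| = √(340² + 262²) = 429 Ω
I = V/|Z| = 373 mA
V_R = I·|Z_R| = 0.373 × 340 = 127 V

127 V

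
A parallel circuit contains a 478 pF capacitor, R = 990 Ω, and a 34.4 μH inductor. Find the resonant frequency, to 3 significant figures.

1.24 MHz

ω₀ = 1/√(LC) = 1/√(3.44e-05 × 4.78e-10) = 7.798e+06 rad/s
f₀ = ω₀/(2π) = 1.24 MHz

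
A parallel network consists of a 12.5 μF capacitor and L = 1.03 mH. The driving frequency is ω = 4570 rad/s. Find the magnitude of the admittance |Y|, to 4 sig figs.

X_L = ωL = 4.707 Ω
X_C = 1/(ωC) = 17.51 Ω
Parallel: admittances add. Y = 1/(jωL) + jωC
Y = (0 − j0.1553) S
|Y| = 0.1553 S → |Z| = 1/|Y| = 6.438 Ω, ∠Z = −∠Y = 90.00°

155.3 mS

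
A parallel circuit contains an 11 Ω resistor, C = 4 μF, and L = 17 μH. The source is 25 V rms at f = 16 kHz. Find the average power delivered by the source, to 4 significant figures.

56.82 W

ω = 2πf = 100500 rad/s
X_L = ωL = 1.709 Ω
X_C = 1/(ωC) = 2.487 Ω
Parallel: admittances add. Y = 1/R + 1/(jωL) + jωC
Y = (0.09091 − j0.1830) S
|Y| = 0.2043 S → |Z| = 1/|Y| = 4.894 Ω, ∠Z = −∠Y = 63.58°
I = V/|Z| = 5.109 A
P = VI cos φ = 25 × 5.109 × cos(63.58°) = 56.82 W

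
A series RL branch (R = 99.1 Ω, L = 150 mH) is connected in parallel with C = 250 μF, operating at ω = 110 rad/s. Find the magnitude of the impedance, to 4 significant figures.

X_L = ωL = 16.50 Ω
X_C = 1/(ωC) = 36.36 Ω
Branch 1 (R+jX_L): Z₁ = 99.10 + j16.50 Ω, |Z₁| = 100.5 Ω
Branch 2 (−jX_C): Z₂ = −j36.36 Ω
Parallel: Z = Z₁Z₂/(Z₁+Z₂), |Z| = 36.15 Ω, ∠Z = -69.21°

36.15 Ω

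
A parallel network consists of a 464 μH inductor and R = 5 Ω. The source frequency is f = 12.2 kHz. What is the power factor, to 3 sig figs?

ω = 2πf = 76650 rad/s
X_L = ωL = 35.6 Ω
Parallel: admittances add. Y = 1/R + 1/(jωL)
Y = (0.200 − j0.0281) S
|Y| = 0.202 S → |Z| = 1/|Y| = 4.95 Ω, ∠Z = −∠Y = 8.00°
cos φ = cos(8.00°) = 0.990

0.990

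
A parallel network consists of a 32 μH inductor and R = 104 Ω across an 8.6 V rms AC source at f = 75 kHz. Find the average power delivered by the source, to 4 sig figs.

711.2 mW

ω = 2πf = 471200 rad/s
X_L = ωL = 15.08 Ω
Parallel: admittances add. Y = 1/R + 1/(jωL)
Y = (0.009615 − j0.06631) S
|Y| = 0.06701 S → |Z| = 1/|Y| = 14.92 Ω, ∠Z = −∠Y = 81.75°
I = V/|Z| = 576.3 mA
P = VI cos φ = 8.6 × 0.5763 × cos(81.75°) = 711.2 mW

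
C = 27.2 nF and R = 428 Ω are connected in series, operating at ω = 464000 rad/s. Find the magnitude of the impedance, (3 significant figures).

435 Ω

X_C = 1/(ωC) = 79.2 Ω
Z = 428 − j79.2 Ω
|Z| = √(428² + 79.2²) = 435 Ω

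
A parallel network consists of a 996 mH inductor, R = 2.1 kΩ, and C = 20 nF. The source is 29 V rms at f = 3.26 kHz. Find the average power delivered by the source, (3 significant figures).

ω = 2πf = 20480 rad/s
X_L = ωL = 20400 Ω
X_C = 1/(ωC) = 2440 Ω
Parallel: admittances add. Y = 1/R + 1/(jωL) + jωC
Y = (0.000476 + j0.000361) S
|Y| = 0.000597 S → |Z| = 1/|Y| = 1670 Ω, ∠Z = −∠Y = -37.1°
I = V/|Z| = 17.3 mA
P = VI cos φ = 29 × 0.0173 × cos(-37.1°) = 400 mW

400 mW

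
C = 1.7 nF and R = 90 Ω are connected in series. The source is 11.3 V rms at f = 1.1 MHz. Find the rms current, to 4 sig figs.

91.23 mA

ω = 2πf = 6.912e+06 rad/s
X_C = 1/(ωC) = 85.11 Ω
Z = 90.00 − j85.11 Ω
|Z| = √(90.00² + 85.11²) = 123.9 Ω
I = V/|Z| = 11.3/123.9 = 91.23 mA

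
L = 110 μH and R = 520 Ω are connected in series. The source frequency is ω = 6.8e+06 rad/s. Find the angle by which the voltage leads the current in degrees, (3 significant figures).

55.2°

X_L = ωL = 748 Ω
Z = 520 + j748 Ω
|Z| = √(520² + 748²) = 911 Ω
∠Z = arctan(748/520) = 55.2°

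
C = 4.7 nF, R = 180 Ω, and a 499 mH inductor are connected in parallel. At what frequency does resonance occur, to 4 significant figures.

3.286 kHz

ω₀ = 1/√(LC) = 1/√(0.499 × 4.7e-09) = 20650 rad/s
f₀ = ω₀/(2π) = 3.286 kHz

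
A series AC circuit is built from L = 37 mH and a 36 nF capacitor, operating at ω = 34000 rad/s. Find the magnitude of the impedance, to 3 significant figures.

441 Ω

X_L = ωL = 1260 Ω
X_C = 1/(ωC) = 817 Ω
Net reactance X = X_L − X_C = 441 Ω
Z = j441 Ω
|Z| = √(0² + 441²) = 441 Ω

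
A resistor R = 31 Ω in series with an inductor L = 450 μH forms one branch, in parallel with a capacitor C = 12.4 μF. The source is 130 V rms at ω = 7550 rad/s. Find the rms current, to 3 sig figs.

12.4 A

X_L = ωL = 3.40 Ω
X_C = 1/(ωC) = 10.7 Ω
Branch 1 (R+jX_L): Z₁ = 31.0 + j3.40 Ω, |Z₁| = 31.2 Ω
Branch 2 (−jX_C): Z₂ = −j10.7 Ω
Parallel: Z = Z₁Z₂/(Z₁+Z₂), |Z| = 10.5 Ω, ∠Z = -70.5°
I = V/|Z| = 130/10.5 = 12.4 A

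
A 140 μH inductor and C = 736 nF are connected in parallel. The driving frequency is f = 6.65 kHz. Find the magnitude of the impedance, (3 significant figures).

7.13 Ω

ω = 2πf = 41780 rad/s
X_L = ωL = 5.85 Ω
X_C = 1/(ωC) = 32.5 Ω
Parallel: admittances add. Y = 1/(jωL) + jωC
Y = (0 − j0.140) S
|Y| = 0.140 S → |Z| = 1/|Y| = 7.13 Ω, ∠Z = −∠Y = 90.0°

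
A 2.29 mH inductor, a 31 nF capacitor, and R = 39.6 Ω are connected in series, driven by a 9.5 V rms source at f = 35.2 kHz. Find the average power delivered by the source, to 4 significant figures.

27.15 mW

ω = 2πf = 221200 rad/s
X_L = ωL = 506.5 Ω
X_C = 1/(ωC) = 145.9 Ω
Net reactance X = X_L − X_C = 360.6 Ω
Z = 39.60 + j360.6 Ω
|Z| = √(39.60² + 360.6²) = 362.8 Ω
∠Z = arctan(360.6/39.60) = 83.73°
I = V/|Z| = 26.19 mA
P = VI cos φ = 9.5 × 0.02619 × cos(83.73°) = 27.15 mW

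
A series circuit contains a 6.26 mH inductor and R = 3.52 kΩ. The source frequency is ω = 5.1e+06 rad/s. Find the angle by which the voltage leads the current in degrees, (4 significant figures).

X_L = ωL = 31930 Ω
Z = 3520 + j31930 Ω
|Z| = √(3520² + 31930²) = 32120 Ω
∠Z = arctan(31930/3520) = 83.71°

83.71°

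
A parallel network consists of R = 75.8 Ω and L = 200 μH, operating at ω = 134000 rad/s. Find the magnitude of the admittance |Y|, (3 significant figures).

39.6 mS

X_L = ωL = 26.8 Ω
Parallel: admittances add. Y = 1/R + 1/(jωL)
Y = (0.0132 − j0.0373) S
|Y| = 0.0396 S → |Z| = 1/|Y| = 25.3 Ω, ∠Z = −∠Y = 70.5°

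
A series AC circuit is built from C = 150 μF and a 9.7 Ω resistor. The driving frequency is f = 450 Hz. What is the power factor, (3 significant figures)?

0.972

ω = 2πf = 2827 rad/s
X_C = 1/(ωC) = 2.36 Ω
Z = 9.70 − j2.36 Ω
|Z| = √(9.70² + 2.36²) = 9.98 Ω
∠Z = arctan(-2.36/9.70) = -13.7°
cos φ = cos(-13.7°) = 0.972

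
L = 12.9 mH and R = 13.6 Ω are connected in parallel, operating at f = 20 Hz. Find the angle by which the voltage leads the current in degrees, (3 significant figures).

83.2°

ω = 2πf = 125.7 rad/s
X_L = ωL = 1.62 Ω
Parallel: admittances add. Y = 1/R + 1/(jωL)
Y = (0.0735 − j0.617) S
|Y| = 0.621 S → |Z| = 1/|Y| = 1.61 Ω, ∠Z = −∠Y = 83.2°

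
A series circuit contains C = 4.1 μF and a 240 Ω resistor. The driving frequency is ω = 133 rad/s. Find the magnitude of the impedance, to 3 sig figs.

X_C = 1/(ωC) = 1830 Ω
Z = 240 − j1830 Ω
|Z| = √(240² + 1830²) = 1850 Ω

1850 Ω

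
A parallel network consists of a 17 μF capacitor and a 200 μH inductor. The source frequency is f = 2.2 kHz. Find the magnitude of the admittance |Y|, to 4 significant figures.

ω = 2πf = 13820 rad/s
X_L = ωL = 2.765 Ω
X_C = 1/(ωC) = 4.255 Ω
Parallel: admittances add. Y = 1/(jωL) + jωC
Y = (0 − j0.1267) S
|Y| = 0.1267 S → |Z| = 1/|Y| = 7.891 Ω, ∠Z = −∠Y = 90.00°

126.7 mS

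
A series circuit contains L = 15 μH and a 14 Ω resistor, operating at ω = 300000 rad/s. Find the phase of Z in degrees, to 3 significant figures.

X_L = ωL = 4.50 Ω
Z = 14.0 + j4.50 Ω
|Z| = √(14.0² + 4.50²) = 14.7 Ω
∠Z = arctan(4.50/14.0) = 17.8°

17.8°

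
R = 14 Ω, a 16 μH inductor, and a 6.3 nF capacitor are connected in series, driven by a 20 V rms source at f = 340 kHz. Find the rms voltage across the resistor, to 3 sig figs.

ω = 2πf = 2.136e+06 rad/s
X_L = ωL = 34.2 Ω
X_C = 1/(ωC) = 74.3 Ω
Net reactance X = X_L − X_C = -40.1 Ω
Z = 14.0 − j40.1 Ω
|Z| = √(14.0² + 40.1²) = 42.5 Ω
I = V/|Z| = 471 mA
V_R = I·|Z_R| = 0.471 × 14.0 = 6.59 V

6.59 V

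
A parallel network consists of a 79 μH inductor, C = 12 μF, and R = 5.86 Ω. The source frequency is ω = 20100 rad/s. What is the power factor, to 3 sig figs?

0.402

X_L = ωL = 1.59 Ω
X_C = 1/(ωC) = 4.15 Ω
Parallel: admittances add. Y = 1/R + 1/(jωL) + jωC
Y = (0.171 − j0.389) S
|Y| = 0.424 S → |Z| = 1/|Y| = 2.36 Ω, ∠Z = −∠Y = 66.3°
cos φ = cos(66.3°) = 0.402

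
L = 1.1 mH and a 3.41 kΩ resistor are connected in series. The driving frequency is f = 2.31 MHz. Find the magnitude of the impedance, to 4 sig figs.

16330 Ω

ω = 2πf = 1.451e+07 rad/s
X_L = ωL = 15970 Ω
Z = 3410 + j15970 Ω
|Z| = √(3410² + 15970²) = 16330 Ω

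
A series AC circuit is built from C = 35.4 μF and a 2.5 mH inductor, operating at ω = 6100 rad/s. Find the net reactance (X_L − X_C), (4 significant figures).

10.62 Ω

X_L = ωL = 15.25 Ω
X_C = 1/(ωC) = 4.631 Ω
X = 15.25 − 4.631 = 10.62 Ω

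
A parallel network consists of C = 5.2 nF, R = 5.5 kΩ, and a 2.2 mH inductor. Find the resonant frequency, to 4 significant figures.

47.06 kHz

ω₀ = 1/√(LC) = 1/√(0.0022 × 5.2e-09) = 295700 rad/s
f₀ = ω₀/(2π) = 47.06 kHz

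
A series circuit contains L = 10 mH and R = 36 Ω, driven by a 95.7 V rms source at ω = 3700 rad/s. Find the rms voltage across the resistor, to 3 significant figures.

66.7 V

X_L = ωL = 37.0 Ω
Z = 36.0 + j37.0 Ω
|Z| = √(36.0² + 37.0²) = 51.6 Ω
I = V/|Z| = 1.85 A
V_R = I·|Z_R| = 1.85 × 36.0 = 66.7 V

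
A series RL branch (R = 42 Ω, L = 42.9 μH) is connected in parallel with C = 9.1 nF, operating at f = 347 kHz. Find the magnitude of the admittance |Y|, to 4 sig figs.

ω = 2πf = 2.18e+06 rad/s
X_L = ωL = 93.53 Ω
X_C = 1/(ωC) = 50.40 Ω
Branch 1 (R+jX_L): Z₁ = 42.00 + j93.53 Ω, |Z₁| = 102.5 Ω
Branch 2 (−jX_C): Z₂ = −j50.40 Ω
Parallel: Z = Z₁Z₂/(Z₁+Z₂), |Z| = 85.84 Ω, ∠Z = -69.94°
|Y| = 1/|Z| = 11.65 mS

11.65 mS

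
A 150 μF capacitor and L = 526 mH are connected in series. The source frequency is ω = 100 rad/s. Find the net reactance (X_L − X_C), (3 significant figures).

X_L = ωL = 52.6 Ω
X_C = 1/(ωC) = 66.7 Ω
X = 52.6 − 66.7 = -14.1 Ω

-14.1 Ω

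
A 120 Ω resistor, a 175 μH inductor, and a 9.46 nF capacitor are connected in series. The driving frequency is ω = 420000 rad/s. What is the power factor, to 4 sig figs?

X_L = ωL = 73.50 Ω
X_C = 1/(ωC) = 251.7 Ω
Net reactance X = X_L − X_C = -178.2 Ω
Z = 120.0 − j178.2 Ω
|Z| = √(120.0² + 178.2²) = 214.8 Ω
∠Z = arctan(-178.2/120.0) = -56.04°
cos φ = cos(-56.04°) = 0.5586

0.5586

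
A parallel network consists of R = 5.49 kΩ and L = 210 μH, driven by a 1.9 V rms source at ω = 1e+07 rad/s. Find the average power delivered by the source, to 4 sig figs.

657.6 μW

X_L = ωL = 2100 Ω
Parallel: admittances add. Y = 1/R + 1/(jωL)
Y = (0.0001821 − j0.0004762) S
|Y| = 0.0005098 S → |Z| = 1/|Y| = 1961 Ω, ∠Z = −∠Y = 69.07°
I = V/|Z| = 968.7 μA
P = VI cos φ = 1.9 × 0.0009687 × cos(69.07°) = 657.6 μW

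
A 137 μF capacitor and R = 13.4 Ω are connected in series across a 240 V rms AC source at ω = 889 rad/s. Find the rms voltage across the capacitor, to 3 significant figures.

X_C = 1/(ωC) = 8.21 Ω
Z = 13.4 − j8.21 Ω
|Z| = √(13.4² + 8.21²) = 15.7 Ω
I = V/|Z| = 15.3 A
V_C = I·|Z_C| = 15.3 × 8.21 = 125 V

125 V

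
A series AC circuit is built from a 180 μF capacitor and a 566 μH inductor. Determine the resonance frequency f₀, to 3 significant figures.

ω₀ = 1/√(LC) = 1/√(0.000566 × 0.00018) = 3133 rad/s
f₀ = ω₀/(2π) = 499 Hz

499 Hz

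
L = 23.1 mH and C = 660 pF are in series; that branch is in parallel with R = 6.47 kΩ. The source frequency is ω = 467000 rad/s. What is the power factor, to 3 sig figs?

X_L = ωL = 10800 Ω
X_C = 1/(ωC) = 3240 Ω
Branch 1: Z₁ = R = 6470 Ω
Branch 2 (series LC): Z₂ = j(X_L − X_C) = j7540 Ω
Parallel: Z = Z₁Z₂/(Z₁+Z₂), |Z| = 4910 Ω, ∠Z = 40.6°
cos φ = cos(40.6°) = 0.759

0.759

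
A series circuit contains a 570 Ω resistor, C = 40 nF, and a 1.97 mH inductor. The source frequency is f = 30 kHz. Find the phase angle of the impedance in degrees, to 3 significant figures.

ω = 2πf = 188500 rad/s
X_L = ωL = 371 Ω
X_C = 1/(ωC) = 133 Ω
Net reactance X = X_L − X_C = 239 Ω
Z = 570 + j239 Ω
|Z| = √(570² + 239²) = 618 Ω
∠Z = arctan(239/570) = 22.7°

22.7°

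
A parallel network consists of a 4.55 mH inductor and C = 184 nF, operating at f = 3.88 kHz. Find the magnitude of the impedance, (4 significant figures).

220.8 Ω

ω = 2πf = 24380 rad/s
X_L = ωL = 110.9 Ω
X_C = 1/(ωC) = 222.9 Ω
Parallel: admittances add. Y = 1/(jωL) + jωC
Y = (0 − j0.004530) S
|Y| = 0.004530 S → |Z| = 1/|Y| = 220.8 Ω, ∠Z = −∠Y = 90.00°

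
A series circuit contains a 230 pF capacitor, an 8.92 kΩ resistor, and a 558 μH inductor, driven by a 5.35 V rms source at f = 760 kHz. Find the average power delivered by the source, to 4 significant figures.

3.089 mW

ω = 2πf = 4.775e+06 rad/s
X_L = ωL = 2665 Ω
X_C = 1/(ωC) = 910.5 Ω
Net reactance X = X_L − X_C = 1754 Ω
Z = 8920 + j1754 Ω
|Z| = √(8920² + 1754²) = 9091 Ω
∠Z = arctan(1754/8920) = 11.12°
I = V/|Z| = 588.5 μA
P = VI cos φ = 5.35 × 0.0005885 × cos(11.12°) = 3.089 mW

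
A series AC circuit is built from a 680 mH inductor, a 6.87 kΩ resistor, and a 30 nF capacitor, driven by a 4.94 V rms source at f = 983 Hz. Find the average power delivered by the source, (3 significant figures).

3.45 mW

ω = 2πf = 6176 rad/s
X_L = ωL = 4200 Ω
X_C = 1/(ωC) = 5400 Ω
Net reactance X = X_L − X_C = -1200 Ω
Z = 6870 − j1200 Ω
|Z| = √(6870² + 1200²) = 6970 Ω
∠Z = arctan(-1200/6870) = -9.88°
I = V/|Z| = 708 μA
P = VI cos φ = 4.94 × 0.000708 × cos(-9.88°) = 3.45 mW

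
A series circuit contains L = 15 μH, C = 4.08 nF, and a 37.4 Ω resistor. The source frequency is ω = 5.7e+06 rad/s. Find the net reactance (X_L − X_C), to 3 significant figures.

42.5 Ω

X_L = ωL = 85.5 Ω
X_C = 1/(ωC) = 43.0 Ω
X = 85.5 − 43.0 = 42.5 Ω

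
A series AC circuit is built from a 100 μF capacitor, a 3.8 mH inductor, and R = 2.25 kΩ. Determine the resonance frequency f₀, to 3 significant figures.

258 Hz

ω₀ = 1/√(LC) = 1/√(0.0038 × 0.0001) = 1622 rad/s
f₀ = ω₀/(2π) = 258 Hz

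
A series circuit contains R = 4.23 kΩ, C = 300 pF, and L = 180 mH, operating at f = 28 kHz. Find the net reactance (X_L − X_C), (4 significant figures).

12720 Ω

ω = 2πf = 175900 rad/s
X_L = ωL = 31670 Ω
X_C = 1/(ωC) = 18950 Ω
X = 31670 − 18950 = 12720 Ω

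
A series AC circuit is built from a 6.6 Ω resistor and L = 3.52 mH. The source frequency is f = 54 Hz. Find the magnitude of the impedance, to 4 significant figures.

6.707 Ω

ω = 2πf = 339.3 rad/s
X_L = ωL = 1.194 Ω
Z = 6.600 + j1.194 Ω
|Z| = √(6.600² + 1.194²) = 6.707 Ω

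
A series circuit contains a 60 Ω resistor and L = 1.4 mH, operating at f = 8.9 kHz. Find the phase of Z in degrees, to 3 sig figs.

ω = 2πf = 55920 rad/s
X_L = ωL = 78.3 Ω
Z = 60.0 + j78.3 Ω
|Z| = √(60.0² + 78.3²) = 98.6 Ω
∠Z = arctan(78.3/60.0) = 52.5°

52.5°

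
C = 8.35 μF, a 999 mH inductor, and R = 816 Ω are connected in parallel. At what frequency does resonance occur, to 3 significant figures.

ω₀ = 1/√(LC) = 1/√(0.999 × 8.35e-06) = 346.2 rad/s
f₀ = ω₀/(2π) = 55.1 Hz

55.1 Hz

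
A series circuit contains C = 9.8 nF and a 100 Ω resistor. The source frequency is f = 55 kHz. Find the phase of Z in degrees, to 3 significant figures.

ω = 2πf = 345600 rad/s
X_C = 1/(ωC) = 295 Ω
Z = 100 − j295 Ω
|Z| = √(100² + 295²) = 312 Ω
∠Z = arctan(-295/100) = -71.3°

-71.3°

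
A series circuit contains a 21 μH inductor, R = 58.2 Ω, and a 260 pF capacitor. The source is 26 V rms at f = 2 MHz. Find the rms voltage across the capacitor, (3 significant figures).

111 V

ω = 2πf = 1.257e+07 rad/s
X_L = ωL = 264 Ω
X_C = 1/(ωC) = 306 Ω
Net reactance X = X_L − X_C = -42.2 Ω
Z = 58.2 − j42.2 Ω
|Z| = √(58.2² + 42.2²) = 71.9 Ω
I = V/|Z| = 362 mA
V_C = I·|Z_C| = 0.362 × 306 = 111 V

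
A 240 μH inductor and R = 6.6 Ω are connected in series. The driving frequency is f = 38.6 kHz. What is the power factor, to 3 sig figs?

0.113

ω = 2πf = 242500 rad/s
X_L = ωL = 58.2 Ω
Z = 6.60 + j58.2 Ω
|Z| = √(6.60² + 58.2²) = 58.6 Ω
∠Z = arctan(58.2/6.60) = 83.5°
cos φ = cos(83.5°) = 0.113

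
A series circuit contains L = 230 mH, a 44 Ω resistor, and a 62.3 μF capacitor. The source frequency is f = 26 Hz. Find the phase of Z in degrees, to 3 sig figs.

ω = 2πf = 163.4 rad/s
X_L = ωL = 37.6 Ω
X_C = 1/(ωC) = 98.3 Ω
Net reactance X = X_L − X_C = -60.7 Ω
Z = 44.0 − j60.7 Ω
|Z| = √(44.0² + 60.7²) = 75.0 Ω
∠Z = arctan(-60.7/44.0) = -54.1°

-54.1°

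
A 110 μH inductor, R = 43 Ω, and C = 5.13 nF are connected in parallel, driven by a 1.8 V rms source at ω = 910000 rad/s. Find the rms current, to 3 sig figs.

X_L = ωL = 100 Ω
X_C = 1/(ωC) = 214 Ω
Parallel: admittances add. Y = 1/R + 1/(jωL) + jωC
Y = (0.0233 − j0.00532) S
|Y| = 0.0239 S → |Z| = 1/|Y| = 41.9 Ω, ∠Z = −∠Y = 12.9°
I = V/|Z| = 1.8/41.9 = 42.9 mA

42.9 mA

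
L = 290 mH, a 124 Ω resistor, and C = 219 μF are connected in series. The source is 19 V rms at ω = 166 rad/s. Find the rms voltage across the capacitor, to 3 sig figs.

4.16 V

X_L = ωL = 48.1 Ω
X_C = 1/(ωC) = 27.5 Ω
Net reactance X = X_L − X_C = 20.6 Ω
Z = 124 + j20.6 Ω
|Z| = √(124² + 20.6²) = 126 Ω
I = V/|Z| = 151 mA
V_C = I·|Z_C| = 0.151 × 27.5 = 4.16 V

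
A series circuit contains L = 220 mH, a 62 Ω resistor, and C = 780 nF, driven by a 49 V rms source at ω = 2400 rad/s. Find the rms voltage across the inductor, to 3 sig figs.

415 V

X_L = ωL = 528 Ω
X_C = 1/(ωC) = 534 Ω
Net reactance X = X_L − X_C = -6.19 Ω
Z = 62.0 − j6.19 Ω
|Z| = √(62.0² + 6.19²) = 62.3 Ω
I = V/|Z| = 786 mA
V_L = I·|Z_L| = 0.786 × 528 = 415 V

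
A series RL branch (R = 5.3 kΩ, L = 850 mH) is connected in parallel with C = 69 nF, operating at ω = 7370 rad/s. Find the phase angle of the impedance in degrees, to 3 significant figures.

-79.3°

X_L = ωL = 6260 Ω
X_C = 1/(ωC) = 1970 Ω
Branch 1 (R+jX_L): Z₁ = 5300 + j6260 Ω, |Z₁| = 8210 Ω
Branch 2 (−jX_C): Z₂ = −j1970 Ω
Parallel: Z = Z₁Z₂/(Z₁+Z₂), |Z| = 2360 Ω, ∠Z = -79.3°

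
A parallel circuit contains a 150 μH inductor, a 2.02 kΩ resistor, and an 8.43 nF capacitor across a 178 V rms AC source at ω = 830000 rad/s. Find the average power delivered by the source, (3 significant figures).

15.7 W

X_L = ωL = 124 Ω
X_C = 1/(ωC) = 143 Ω
Parallel: admittances add. Y = 1/R + 1/(jωL) + jωC
Y = (0.000495 − j0.00104) S
|Y| = 0.00115 S → |Z| = 1/|Y| = 871 Ω, ∠Z = −∠Y = 64.4°
I = V/|Z| = 204 mA
P = VI cos φ = 178 × 0.204 × cos(64.4°) = 15.7 W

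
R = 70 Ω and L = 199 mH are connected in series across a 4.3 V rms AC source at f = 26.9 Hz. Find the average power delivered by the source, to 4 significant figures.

214.6 mW

ω = 2πf = 169.0 rad/s
X_L = ωL = 33.63 Ω
Z = 70.00 + j33.63 Ω
|Z| = √(70.00² + 33.63²) = 77.66 Ω
∠Z = arctan(33.63/70.00) = 25.66°
I = V/|Z| = 55.37 mA
P = VI cos φ = 4.3 × 0.05537 × cos(25.66°) = 214.6 mW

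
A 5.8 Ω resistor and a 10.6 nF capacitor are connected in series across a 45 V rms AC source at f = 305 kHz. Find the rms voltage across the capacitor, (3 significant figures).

44.7 V

ω = 2πf = 1.916e+06 rad/s
X_C = 1/(ωC) = 49.2 Ω
Z = 5.80 − j49.2 Ω
|Z| = √(5.80² + 49.2²) = 49.6 Ω
I = V/|Z| = 908 mA
V_C = I·|Z_C| = 0.908 × 49.2 = 44.7 V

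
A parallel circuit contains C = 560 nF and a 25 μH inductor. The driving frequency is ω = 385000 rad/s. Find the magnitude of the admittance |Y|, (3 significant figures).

112 mS

X_L = ωL = 9.62 Ω
X_C = 1/(ωC) = 4.64 Ω
Parallel: admittances add. Y = 1/(jωL) + jωC
Y = (0 + j0.112) S
|Y| = 0.112 S → |Z| = 1/|Y| = 8.95 Ω, ∠Z = −∠Y = -90.0°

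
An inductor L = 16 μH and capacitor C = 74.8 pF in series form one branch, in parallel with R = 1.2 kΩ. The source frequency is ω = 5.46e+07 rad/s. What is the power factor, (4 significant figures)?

0.4641

X_L = ωL = 873.6 Ω
X_C = 1/(ωC) = 244.9 Ω
Branch 1: Z₁ = R = 1200 Ω
Branch 2 (series LC): Z₂ = j(X_L − X_C) = j628.7 Ω
Parallel: Z = Z₁Z₂/(Z₁+Z₂), |Z| = 556.9 Ω, ∠Z = 62.35°
cos φ = cos(62.35°) = 0.4641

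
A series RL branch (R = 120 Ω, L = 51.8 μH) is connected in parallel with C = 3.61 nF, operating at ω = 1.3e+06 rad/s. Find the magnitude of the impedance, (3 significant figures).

155 Ω

X_L = ωL = 67.3 Ω
X_C = 1/(ωC) = 213 Ω
Branch 1 (R+jX_L): Z₁ = 120 + j67.3 Ω, |Z₁| = 138 Ω
Branch 2 (−jX_C): Z₂ = −j213 Ω
Parallel: Z = Z₁Z₂/(Z₁+Z₂), |Z| = 155 Ω, ∠Z = -10.2°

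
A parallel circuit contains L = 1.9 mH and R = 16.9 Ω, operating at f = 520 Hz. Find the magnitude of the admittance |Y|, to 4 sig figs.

ω = 2πf = 3267 rad/s
X_L = ωL = 6.208 Ω
Parallel: admittances add. Y = 1/R + 1/(jωL)
Y = (0.05917 − j0.1611) S
|Y| = 0.1716 S → |Z| = 1/|Y| = 5.827 Ω, ∠Z = −∠Y = 69.83°

171.6 mS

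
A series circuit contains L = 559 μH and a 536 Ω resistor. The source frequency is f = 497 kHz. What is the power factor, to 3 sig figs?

ω = 2πf = 3.123e+06 rad/s
X_L = ωL = 1750 Ω
Z = 536 + j1750 Ω
|Z| = √(536² + 1750²) = 1830 Ω
∠Z = arctan(1750/536) = 72.9°
cos φ = cos(72.9°) = 0.294

0.294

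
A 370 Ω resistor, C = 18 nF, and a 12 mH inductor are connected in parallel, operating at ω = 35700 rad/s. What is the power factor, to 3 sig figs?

X_L = ωL = 428 Ω
X_C = 1/(ωC) = 1560 Ω
Parallel: admittances add. Y = 1/R + 1/(jωL) + jωC
Y = (0.00270 − j0.00169) S
|Y| = 0.00319 S → |Z| = 1/|Y| = 314 Ω, ∠Z = −∠Y = 32.0°
cos φ = cos(32.0°) = 0.848

0.848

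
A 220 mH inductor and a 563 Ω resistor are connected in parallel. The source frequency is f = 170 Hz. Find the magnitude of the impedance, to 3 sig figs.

ω = 2πf = 1068 rad/s
X_L = ωL = 235 Ω
Parallel: admittances add. Y = 1/R + 1/(jωL)
Y = (0.00178 − j0.00426) S
|Y| = 0.00461 S → |Z| = 1/|Y| = 217 Ω, ∠Z = −∠Y = 67.3°

217 Ω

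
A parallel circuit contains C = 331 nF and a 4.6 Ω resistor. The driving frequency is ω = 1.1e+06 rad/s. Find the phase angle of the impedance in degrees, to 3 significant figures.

-59.2°

X_C = 1/(ωC) = 2.75 Ω
Parallel: admittances add. Y = 1/R + jωC
Y = (0.217 + j0.364) S
|Y| = 0.424 S → |Z| = 1/|Y| = 2.36 Ω, ∠Z = −∠Y = -59.2°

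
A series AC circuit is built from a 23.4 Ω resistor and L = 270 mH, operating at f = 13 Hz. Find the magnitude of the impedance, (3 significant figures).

32.2 Ω

ω = 2πf = 81.68 rad/s
X_L = ωL = 22.1 Ω
Z = 23.4 + j22.1 Ω
|Z| = √(23.4² + 22.1²) = 32.2 Ω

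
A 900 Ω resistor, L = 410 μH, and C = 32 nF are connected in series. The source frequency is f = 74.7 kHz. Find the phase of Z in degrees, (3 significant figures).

ω = 2πf = 469400 rad/s
X_L = ωL = 192 Ω
X_C = 1/(ωC) = 66.6 Ω
Net reactance X = X_L − X_C = 126 Ω
Z = 900 + j126 Ω
|Z| = √(900² + 126²) = 909 Ω
∠Z = arctan(126/900) = 7.96°

7.96°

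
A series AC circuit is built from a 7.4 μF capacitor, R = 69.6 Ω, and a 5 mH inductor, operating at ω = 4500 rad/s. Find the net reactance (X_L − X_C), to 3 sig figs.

-7.53 Ω

X_L = ωL = 22.5 Ω
X_C = 1/(ωC) = 30.0 Ω
X = 22.5 − 30.0 = -7.53 Ω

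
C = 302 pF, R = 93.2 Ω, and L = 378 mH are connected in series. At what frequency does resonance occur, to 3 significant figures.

ω₀ = 1/√(LC) = 1/√(0.378 × 3.02e-10) = 93590 rad/s
f₀ = ω₀/(2π) = 14.9 kHz

14.9 kHz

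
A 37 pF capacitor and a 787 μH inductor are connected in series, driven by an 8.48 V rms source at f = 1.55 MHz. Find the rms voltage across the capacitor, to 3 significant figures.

ω = 2πf = 9.739e+06 rad/s
X_L = ωL = 7660 Ω
X_C = 1/(ωC) = 2780 Ω
Net reactance X = X_L − X_C = 4890 Ω
Z = j4890 Ω
|Z| = √(0² + 4890²) = 4890 Ω
I = V/|Z| = 1.73 mA
V_C = I·|Z_C| = 0.00173 × 2780 = 4.81 V

4.81 V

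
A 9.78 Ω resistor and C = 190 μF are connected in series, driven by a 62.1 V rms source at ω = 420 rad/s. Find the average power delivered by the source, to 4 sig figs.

149.3 W

X_C = 1/(ωC) = 12.53 Ω
Z = 9.780 − j12.53 Ω
|Z| = √(9.780² + 12.53²) = 15.90 Ω
∠Z = arctan(-12.53/9.780) = -52.03°
I = V/|Z| = 3.907 A
P = VI cos φ = 62.1 × 3.907 × cos(-52.03°) = 149.3 W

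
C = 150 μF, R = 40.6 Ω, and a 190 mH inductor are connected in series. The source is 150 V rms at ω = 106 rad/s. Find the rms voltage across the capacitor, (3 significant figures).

X_L = ωL = 20.1 Ω
X_C = 1/(ωC) = 62.9 Ω
Net reactance X = X_L − X_C = -42.8 Ω
Z = 40.6 − j42.8 Ω
|Z| = √(40.6² + 42.8²) = 59.0 Ω
I = V/|Z| = 2.54 A
V_C = I·|Z_C| = 2.54 × 62.9 = 160 V

160 V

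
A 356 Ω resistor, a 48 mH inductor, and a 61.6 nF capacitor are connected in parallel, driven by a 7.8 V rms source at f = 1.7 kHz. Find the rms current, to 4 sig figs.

24.12 mA

ω = 2πf = 10680 rad/s
X_L = ωL = 512.7 Ω
X_C = 1/(ωC) = 1520 Ω
Parallel: admittances add. Y = 1/R + 1/(jωL) + jωC
Y = (0.002809 − j0.001292) S
|Y| = 0.003092 S → |Z| = 1/|Y| = 323.4 Ω, ∠Z = −∠Y = 24.71°
I = V/|Z| = 7.8/323.4 = 24.12 mA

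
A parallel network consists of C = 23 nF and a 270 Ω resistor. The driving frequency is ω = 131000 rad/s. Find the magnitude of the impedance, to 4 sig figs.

209.4 Ω

X_C = 1/(ωC) = 331.9 Ω
Parallel: admittances add. Y = 1/R + jωC
Y = (0.003704 + j0.003013) S
|Y| = 0.004774 S → |Z| = 1/|Y| = 209.4 Ω, ∠Z = −∠Y = -39.13°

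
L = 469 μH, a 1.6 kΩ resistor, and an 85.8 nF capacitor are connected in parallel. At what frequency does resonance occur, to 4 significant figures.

25.09 kHz

ω₀ = 1/√(LC) = 1/√(0.000469 × 8.58e-08) = 157600 rad/s
f₀ = ω₀/(2π) = 25.09 kHz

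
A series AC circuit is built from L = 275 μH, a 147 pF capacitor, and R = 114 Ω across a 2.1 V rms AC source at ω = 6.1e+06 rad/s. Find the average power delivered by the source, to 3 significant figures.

X_L = ωL = 1680 Ω
X_C = 1/(ωC) = 1120 Ω
Net reactance X = X_L − X_C = 562 Ω
Z = 114 + j562 Ω
|Z| = √(114² + 562²) = 574 Ω
∠Z = arctan(562/114) = 78.5°
I = V/|Z| = 3.66 mA
P = VI cos φ = 2.1 × 0.00366 × cos(78.5°) = 1.53 mW

1.53 mW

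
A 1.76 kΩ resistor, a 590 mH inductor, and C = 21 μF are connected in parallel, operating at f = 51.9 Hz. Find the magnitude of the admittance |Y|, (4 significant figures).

ω = 2πf = 326.1 rad/s
X_L = ωL = 192.4 Ω
X_C = 1/(ωC) = 146.0 Ω
Parallel: admittances add. Y = 1/R + 1/(jωL) + jωC
Y = (0.0005682 + j0.001650) S
|Y| = 0.001746 S → |Z| = 1/|Y| = 572.9 Ω, ∠Z = −∠Y = -71.00°

1.746 mS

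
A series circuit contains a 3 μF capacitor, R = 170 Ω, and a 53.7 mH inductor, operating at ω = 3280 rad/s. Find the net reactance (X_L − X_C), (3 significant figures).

74.5 Ω

X_L = ωL = 176 Ω
X_C = 1/(ωC) = 102 Ω
X = 176 − 102 = 74.5 Ω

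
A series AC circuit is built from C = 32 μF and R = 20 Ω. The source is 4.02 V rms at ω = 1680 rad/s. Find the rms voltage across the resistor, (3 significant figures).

X_C = 1/(ωC) = 18.6 Ω
Z = 20.0 − j18.6 Ω
|Z| = √(20.0² + 18.6²) = 27.3 Ω
I = V/|Z| = 147 mA
V_R = I·|Z_R| = 0.147 × 20.0 = 2.94 V

2.94 V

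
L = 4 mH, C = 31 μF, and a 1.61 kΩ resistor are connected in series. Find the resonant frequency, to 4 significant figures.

ω₀ = 1/√(LC) = 1/√(0.004 × 3.1e-05) = 2840 rad/s
f₀ = ω₀/(2π) = 452.0 Hz

452.0 Hz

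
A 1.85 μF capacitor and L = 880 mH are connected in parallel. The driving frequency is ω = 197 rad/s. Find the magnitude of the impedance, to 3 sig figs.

185 Ω

X_L = ωL = 173 Ω
X_C = 1/(ωC) = 2740 Ω
Parallel: admittances add. Y = 1/(jωL) + jωC
Y = (0 − j0.00540) S
|Y| = 0.00540 S → |Z| = 1/|Y| = 185 Ω, ∠Z = −∠Y = 90.0°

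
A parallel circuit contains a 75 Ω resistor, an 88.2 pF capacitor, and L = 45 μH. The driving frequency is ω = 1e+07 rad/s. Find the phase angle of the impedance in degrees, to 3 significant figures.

X_L = ωL = 450 Ω
X_C = 1/(ωC) = 1130 Ω
Parallel: admittances add. Y = 1/R + 1/(jωL) + jωC
Y = (0.0133 − j0.00134) S
|Y| = 0.0134 S → |Z| = 1/|Y| = 74.6 Ω, ∠Z = −∠Y = 5.74°

5.74°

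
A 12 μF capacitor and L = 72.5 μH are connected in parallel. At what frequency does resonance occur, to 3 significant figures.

ω₀ = 1/√(LC) = 1/√(7.25e-05 × 1.2e-05) = 33900 rad/s
f₀ = ω₀/(2π) = 5.40 kHz

5.40 kHz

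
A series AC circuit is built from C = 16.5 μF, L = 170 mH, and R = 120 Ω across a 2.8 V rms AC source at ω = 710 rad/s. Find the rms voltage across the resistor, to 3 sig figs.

X_L = ωL = 121 Ω
X_C = 1/(ωC) = 85.4 Ω
Net reactance X = X_L − X_C = 35.3 Ω
Z = 120 + j35.3 Ω
|Z| = √(120² + 35.3²) = 125 Ω
I = V/|Z| = 22.4 mA
V_R = I·|Z_R| = 0.0224 × 120 = 2.69 V

2.69 V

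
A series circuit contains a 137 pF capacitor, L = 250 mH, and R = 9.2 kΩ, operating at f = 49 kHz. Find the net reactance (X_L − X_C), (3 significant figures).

ω = 2πf = 307900 rad/s
X_L = ωL = 77000 Ω
X_C = 1/(ωC) = 23700 Ω
X = 77000 − 23700 = 53300 Ω

53300 Ω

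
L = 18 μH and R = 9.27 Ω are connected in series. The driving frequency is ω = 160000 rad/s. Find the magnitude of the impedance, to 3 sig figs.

9.71 Ω

X_L = ωL = 2.88 Ω
Z = 9.27 + j2.88 Ω
|Z| = √(9.27² + 2.88²) = 9.71 Ω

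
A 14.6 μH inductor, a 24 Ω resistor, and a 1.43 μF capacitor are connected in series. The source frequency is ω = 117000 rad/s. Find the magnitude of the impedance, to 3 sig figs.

X_L = ωL = 1.71 Ω
X_C = 1/(ωC) = 5.98 Ω
Net reactance X = X_L − X_C = -4.27 Ω
Z = 24.0 − j4.27 Ω
|Z| = √(24.0² + 4.27²) = 24.4 Ω

24.4 Ω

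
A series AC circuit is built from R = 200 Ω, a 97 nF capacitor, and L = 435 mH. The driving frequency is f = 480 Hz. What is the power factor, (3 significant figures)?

0.0945

ω = 2πf = 3016 rad/s
X_L = ωL = 1310 Ω
X_C = 1/(ωC) = 3420 Ω
Net reactance X = X_L − X_C = -2110 Ω
Z = 200 − j2110 Ω
|Z| = √(200² + 2110²) = 2120 Ω
∠Z = arctan(-2110/200) = -84.6°
cos φ = cos(-84.6°) = 0.0945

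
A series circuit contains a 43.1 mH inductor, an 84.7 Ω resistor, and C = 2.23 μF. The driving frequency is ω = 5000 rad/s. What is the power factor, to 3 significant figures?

X_L = ωL = 216 Ω
X_C = 1/(ωC) = 89.7 Ω
Net reactance X = X_L − X_C = 126 Ω
Z = 84.7 + j126 Ω
|Z| = √(84.7² + 126²) = 152 Ω
∠Z = arctan(126/84.7) = 56.1°
cos φ = cos(56.1°) = 0.558

0.558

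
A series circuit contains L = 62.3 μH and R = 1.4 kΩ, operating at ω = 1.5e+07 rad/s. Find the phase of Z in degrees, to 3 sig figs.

33.7°

X_L = ωL = 934 Ω
Z = 1400 + j934 Ω
|Z| = √(1400² + 934²) = 1680 Ω
∠Z = arctan(934/1400) = 33.7°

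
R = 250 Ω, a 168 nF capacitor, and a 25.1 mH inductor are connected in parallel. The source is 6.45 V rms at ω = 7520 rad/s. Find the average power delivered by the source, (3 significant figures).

166 mW

X_L = ωL = 189 Ω
X_C = 1/(ωC) = 792 Ω
Parallel: admittances add. Y = 1/R + 1/(jωL) + jωC
Y = (0.00400 − j0.00403) S
|Y| = 0.00568 S → |Z| = 1/|Y| = 176 Ω, ∠Z = −∠Y = 45.2°
I = V/|Z| = 36.6 mA
P = VI cos φ = 6.45 × 0.0366 × cos(45.2°) = 166 mW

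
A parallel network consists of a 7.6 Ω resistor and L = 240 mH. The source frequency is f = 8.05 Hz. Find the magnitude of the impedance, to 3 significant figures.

ω = 2πf = 50.58 rad/s
X_L = ωL = 12.1 Ω
Parallel: admittances add. Y = 1/R + 1/(jωL)
Y = (0.132 − j0.0824) S
|Y| = 0.155 S → |Z| = 1/|Y| = 6.44 Ω, ∠Z = −∠Y = 32.0°

6.44 Ω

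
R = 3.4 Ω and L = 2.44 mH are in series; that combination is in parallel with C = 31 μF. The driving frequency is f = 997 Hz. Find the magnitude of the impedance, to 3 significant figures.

7.54 Ω

ω = 2πf = 6264 rad/s
X_L = ωL = 15.3 Ω
X_C = 1/(ωC) = 5.15 Ω
Branch 1 (R+jX_L): Z₁ = 3.40 + j15.3 Ω, |Z₁| = 15.7 Ω
Branch 2 (−jX_C): Z₂ = −j5.15 Ω
Parallel: Z = Z₁Z₂/(Z₁+Z₂), |Z| = 7.54 Ω, ∠Z = -84.0°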